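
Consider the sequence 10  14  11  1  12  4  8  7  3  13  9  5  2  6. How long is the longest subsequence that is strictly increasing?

Track the smallest tail for each achievable length (strict):
10 → extends → [10]
14 → extends → [10, 14]
11 → replaces 14 → [10, 11]
1 → replaces 10 → [1, 11]
12 → extends → [1, 11, 12]
4 → replaces 11 → [1, 4, 12]
8 → replaces 12 → [1, 4, 8]
7 → replaces 8 → [1, 4, 7]
3 → replaces 4 → [1, 3, 7]
13 → extends → [1, 3, 7, 13]
9 → replaces 13 → [1, 3, 7, 9]
5 → replaces 7 → [1, 3, 5, 9]
2 → replaces 3 → [1, 2, 5, 9]
6 → replaces 9 → [1, 2, 5, 6]
Four tails, so the longest strictly increasing subsequence has length 4 (e.g. 10, 11, 12, 13).

4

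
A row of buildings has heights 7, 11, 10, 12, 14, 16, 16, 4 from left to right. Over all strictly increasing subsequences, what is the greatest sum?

Let S[i] be the best sum of a strictly increasing subsequence ending at i:
i:      1  2  3  4  5  6  7  8
a[i]:   7 11 10 12 14 16 16  4
S:      7 18 17 30 44 60 60  4
Maximum is 60 (e.g. 7 + 11 + 12 + 14 + 16).

60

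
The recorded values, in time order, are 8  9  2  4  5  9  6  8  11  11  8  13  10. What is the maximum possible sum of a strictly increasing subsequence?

Let S[i] be the best sum of a strictly increasing subsequence ending at i:
i:      1  2  3  4  5  6  7  8  9 10 11 12 13
a[i]:   8  9  2  4  5  9  6  8 11 11  8 13 10
S:      8 17  2  6 11 20 17 25 36 36 25 49 35
Maximum is 49 (e.g. 2 + 4 + 5 + 6 + 8 + 11 + 13).

49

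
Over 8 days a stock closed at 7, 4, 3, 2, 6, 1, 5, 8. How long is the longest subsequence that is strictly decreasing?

5

Negate each value so 'decreasing' becomes 'increasing', then run patience tails on the negated sequence:
-7 → extends → [-7]
-4 → extends → [-7, -4]
-3 → extends → [-7, -4, -3]
-2 → extends → [-7, -4, -3, -2]
-6 → replaces -4 → [-7, -6, -3, -2]
-1 → extends → [-7, -6, -3, -2, -1]
-5 → replaces -3 → [-7, -6, -5, -2, -1]
-8 → replaces -7 → [-8, -6, -5, -2, -1]
Five tails, so the longest strictly decreasing subsequence of the original has length 5.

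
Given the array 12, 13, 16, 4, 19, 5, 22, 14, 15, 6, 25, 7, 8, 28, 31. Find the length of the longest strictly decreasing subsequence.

3

Let dp[i] be the longest strictly decreasing subsequence ending at i:
i:      1  2  3  4  5  6  7  8  9 10 11 12 13 14 15
a[i]:  12 13 16  4 19  5 22 14 15  6 25  7  8 28 31
dp:     1  1  1  2  1  2  1  2  2  3  1  3  3  1  1
Maximum is 3.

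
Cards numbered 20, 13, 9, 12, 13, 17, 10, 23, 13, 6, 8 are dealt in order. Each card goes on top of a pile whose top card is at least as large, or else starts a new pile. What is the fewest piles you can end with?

The minimum number of non-increasing subsequences covering a sequence equals the length of its longest strictly increasing subsequence.
LIS length is 5 (e.g. 9, 12, 13, 17, 23), so 5 piles are needed.

5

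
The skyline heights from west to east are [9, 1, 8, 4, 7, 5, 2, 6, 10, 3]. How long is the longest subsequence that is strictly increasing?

Track the smallest tail for each achievable length (strict):
9 → extends → [9]
1 → replaces 9 → [1]
8 → extends → [1, 8]
4 → replaces 8 → [1, 4]
7 → extends → [1, 4, 7]
5 → replaces 7 → [1, 4, 5]
2 → replaces 4 → [1, 2, 5]
6 → extends → [1, 2, 5, 6]
10 → extends → [1, 2, 5, 6, 10]
3 → replaces 5 → [1, 2, 3, 6, 10]
Five tails, so the longest strictly increasing subsequence has length 5 (e.g. 1, 4, 5, 6, 10).

5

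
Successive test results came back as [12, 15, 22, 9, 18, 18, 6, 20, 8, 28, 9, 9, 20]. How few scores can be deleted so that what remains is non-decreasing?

Fewest deletions = n − (longest non-decreasing subsequence).
i:      1  2  3  4  5  6  7  8  9 10 11 12 13
a[i]:  12 15 22  9 18 18  6 20  8 28  9  9 20
dp:     1  2  3  1  3  4  1  5  2  6  3  4  6
max dp = 6, so deletions = 13 − 6 = 7.

7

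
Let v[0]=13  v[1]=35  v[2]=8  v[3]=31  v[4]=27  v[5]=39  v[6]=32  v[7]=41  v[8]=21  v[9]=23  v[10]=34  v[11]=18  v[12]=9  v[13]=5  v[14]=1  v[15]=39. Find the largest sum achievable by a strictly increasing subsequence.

Let S[i] be the best sum of a strictly increasing subsequence ending at i:
i:       0   1   2   3   4   5   6   7   8   9  10  11  12  13  14  15
v[i]:   13  35   8  31  27  39  32  41  21  23  34  18   9   5   1  39
S:      13  48   8  44  40  87  76 128  34  57 110  31  17   5   1 149
Maximum is 149 (e.g. 13 + 31 + 32 + 34 + 39).

149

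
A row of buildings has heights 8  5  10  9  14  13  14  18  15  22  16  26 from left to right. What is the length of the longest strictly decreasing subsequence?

Let dp[i] be the longest strictly decreasing subsequence ending at i:
i:      1  2  3  4  5  6  7  8  9 10 11 12
a[i]:   8  5 10  9 14 13 14 18 15 22 16 26
dp:     1  2  1  2  1  2  1  1  2  1  2  1
Maximum is 2.

2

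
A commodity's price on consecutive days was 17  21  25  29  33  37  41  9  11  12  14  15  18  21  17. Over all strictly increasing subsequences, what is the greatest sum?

Let S[i] be the best sum of a strictly increasing subsequence ending at i:
i:       1   2   3   4   5   6   7   8   9  10  11  12  13  14  15
a[i]:   17  21  25  29  33  37  41   9  11  12  14  15  18  21  17
S:      17  38  63  92 125 162 203   9  20  32  46  61  79 100  78
Maximum is 203 (e.g. 17 + 21 + 25 + 29 + 33 + 37 + 41).

203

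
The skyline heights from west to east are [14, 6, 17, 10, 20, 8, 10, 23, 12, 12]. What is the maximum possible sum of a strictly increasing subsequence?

74

Let S[i] be the best sum of a strictly increasing subsequence ending at i:
i:      1  2  3  4  5  6  7  8  9 10
a[i]:  14  6 17 10 20  8 10 23 12 12
S:     14  6 31 16 51 14 24 74 36 36
Maximum is 74 (e.g. 14 + 17 + 20 + 23).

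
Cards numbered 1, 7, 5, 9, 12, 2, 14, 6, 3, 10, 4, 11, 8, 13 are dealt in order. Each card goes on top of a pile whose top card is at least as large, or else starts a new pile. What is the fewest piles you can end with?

6

The minimum number of non-increasing subsequences covering a sequence equals the length of its longest strictly increasing subsequence.
LIS length is 6 (e.g. 1, 7, 9, 10, 11, 13), so 6 piles are needed.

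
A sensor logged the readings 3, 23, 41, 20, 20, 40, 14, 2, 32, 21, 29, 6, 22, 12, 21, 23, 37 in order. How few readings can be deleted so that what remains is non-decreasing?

10

Fewest deletions = n − (longest non-decreasing subsequence).
i:      1  2  3  4  5  6  7  8  9 10 11 12 13 14 15 16 17
a[i]:   3 23 41 20 20 40 14  2 32 21 29  6 22 12 21 23 37
dp:     1  2  3  2  3  4  2  1  4  4  5  2  5  3  5  6  7
max dp = 7, so deletions = 17 − 7 = 10.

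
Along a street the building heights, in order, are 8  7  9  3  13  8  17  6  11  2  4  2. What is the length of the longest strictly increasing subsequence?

4

Track the smallest tail for each achievable length (strict):
8 → extends → [8]
7 → replaces 8 → [7]
9 → extends → [7, 9]
3 → replaces 7 → [3, 9]
13 → extends → [3, 9, 13]
8 → replaces 9 → [3, 8, 13]
17 → extends → [3, 8, 13, 17]
6 → replaces 8 → [3, 6, 13, 17]
11 → replaces 13 → [3, 6, 11, 17]
2 → replaces 3 → [2, 6, 11, 17]
4 → replaces 6 → [2, 4, 11, 17]
2 → already a tail → [2, 4, 11, 17]
Four tails, so the longest strictly increasing subsequence has length 4 (e.g. 8, 9, 13, 17).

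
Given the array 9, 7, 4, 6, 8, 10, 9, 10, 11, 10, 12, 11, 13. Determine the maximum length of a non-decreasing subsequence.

Track the smallest tail for each achievable length (allowing ties):
9 → extends → [9]
7 → replaces 9 → [7]
4 → replaces 7 → [4]
6 → extends → [4, 6]
8 → extends → [4, 6, 8]
10 → extends → [4, 6, 8, 10]
9 → replaces 10 → [4, 6, 8, 9]
10 → extends → [4, 6, 8, 9, 10]
11 → extends → [4, 6, 8, 9, 10, 11]
10 → replaces 11 → [4, 6, 8, 9, 10, 10]
12 → extends → [4, 6, 8, 9, 10, 10, 12]
11 → replaces 12 → [4, 6, 8, 9, 10, 10, 11]
13 → extends → [4, 6, 8, 9, 10, 10, 11, 13]
Eight tails, so the longest non-decreasing subsequence has length 8 (e.g. 4, 6, 8, 10, 10, 11, 12, 13).

8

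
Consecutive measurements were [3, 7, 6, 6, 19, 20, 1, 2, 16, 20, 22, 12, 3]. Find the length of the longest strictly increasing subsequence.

5

Let dp[i] be the length of the longest such subsequence ending at index i:
i:      1  2  3  4  5  6  7  8  9 10 11 12 13
a[i]:   3  7  6  6 19 20  1  2 16 20 22 12  3
dp:     1  2  2  2  3  4  1  2  3  4  5  3  3
Maximum dp value is 5.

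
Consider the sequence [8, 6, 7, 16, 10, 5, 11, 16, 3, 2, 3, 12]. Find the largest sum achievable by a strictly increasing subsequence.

Let S[i] be the best sum of a strictly increasing subsequence ending at i:
i:      1  2  3  4  5  6  7  8  9 10 11 12
a[i]:   8  6  7 16 10  5 11 16  3  2  3 12
S:      8  6 13 29 23  5 34 50  3  2  5 46
Maximum is 50 (e.g. 6 + 7 + 10 + 11 + 16).

50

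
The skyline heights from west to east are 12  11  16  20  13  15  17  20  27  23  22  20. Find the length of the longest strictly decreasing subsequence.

4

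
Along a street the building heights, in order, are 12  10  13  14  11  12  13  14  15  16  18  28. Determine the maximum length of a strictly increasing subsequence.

9

Track the smallest tail for each achievable length (strict):
12 → extends → [12]
10 → replaces 12 → [10]
13 → extends → [10, 13]
14 → extends → [10, 13, 14]
11 → replaces 13 → [10, 11, 14]
12 → replaces 14 → [10, 11, 12]
13 → extends → [10, 11, 12, 13]
14 → extends → [10, 11, 12, 13, 14]
15 → extends → [10, 11, 12, 13, 14, 15]
16 → extends → [10, 11, 12, 13, 14, 15, 16]
18 → extends → [10, 11, 12, 13, 14, 15, 16, 18]
28 → extends → [10, 11, 12, 13, 14, 15, 16, 18, 28]
Nine tails, so the longest strictly increasing subsequence has length 9 (e.g. 10, 11, 12, 13, 14, 15, 16, 18, 28).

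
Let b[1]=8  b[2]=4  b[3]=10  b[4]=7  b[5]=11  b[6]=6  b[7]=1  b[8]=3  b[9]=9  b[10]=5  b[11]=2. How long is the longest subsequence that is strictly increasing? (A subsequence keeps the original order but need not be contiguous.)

3

Track the smallest tail for each achievable length (strict):
8 → extends → [8]
4 → replaces 8 → [4]
10 → extends → [4, 10]
7 → replaces 10 → [4, 7]
11 → extends → [4, 7, 11]
6 → replaces 7 → [4, 6, 11]
1 → replaces 4 → [1, 6, 11]
3 → replaces 6 → [1, 3, 11]
9 → replaces 11 → [1, 3, 9]
5 → replaces 9 → [1, 3, 5]
2 → replaces 3 → [1, 2, 5]
Three tails, so the longest strictly increasing subsequence has length 3 (e.g. 8, 10, 11).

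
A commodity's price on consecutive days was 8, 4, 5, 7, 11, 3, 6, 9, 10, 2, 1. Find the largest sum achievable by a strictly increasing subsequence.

35

Let S[i] be the best sum of a strictly increasing subsequence ending at i:
i:      1  2  3  4  5  6  7  8  9 10 11
a[i]:   8  4  5  7 11  3  6  9 10  2  1
S:      8  4  9 16 27  3 15 25 35  2  1
Maximum is 35 (e.g. 4 + 5 + 7 + 9 + 10).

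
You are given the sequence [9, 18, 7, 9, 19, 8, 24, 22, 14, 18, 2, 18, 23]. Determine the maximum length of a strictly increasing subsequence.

5

Track the smallest tail for each achievable length (strict):
9 → extends → [9]
18 → extends → [9, 18]
7 → replaces 9 → [7, 18]
9 → replaces 18 → [7, 9]
19 → extends → [7, 9, 19]
8 → replaces 9 → [7, 8, 19]
24 → extends → [7, 8, 19, 24]
22 → replaces 24 → [7, 8, 19, 22]
14 → replaces 19 → [7, 8, 14, 22]
18 → replaces 22 → [7, 8, 14, 18]
2 → replaces 7 → [2, 8, 14, 18]
18 → already a tail → [2, 8, 14, 18]
23 → extends → [2, 8, 14, 18, 23]
Five tails, so the longest strictly increasing subsequence has length 5 (e.g. 9, 18, 19, 22, 23).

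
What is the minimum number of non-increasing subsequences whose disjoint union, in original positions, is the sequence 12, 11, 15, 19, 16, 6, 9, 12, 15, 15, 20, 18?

The minimum number of non-increasing subsequences covering a sequence equals the length of its longest strictly increasing subsequence.
LIS length is 5 (e.g. 6, 9, 12, 15, 20), so 5 piles are needed.

5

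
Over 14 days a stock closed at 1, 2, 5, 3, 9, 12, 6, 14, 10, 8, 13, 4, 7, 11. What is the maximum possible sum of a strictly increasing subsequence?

43

Let S[i] be the best sum of a strictly increasing subsequence ending at i:
i:      1  2  3  4  5  6  7  8  9 10 11 12 13 14
a[i]:   1  2  5  3  9 12  6 14 10  8 13  4  7 11
S:      1  3  8  6 17 29 14 43 27 22 42 10 21 38
Maximum is 43 (e.g. 1 + 2 + 5 + 9 + 12 + 14).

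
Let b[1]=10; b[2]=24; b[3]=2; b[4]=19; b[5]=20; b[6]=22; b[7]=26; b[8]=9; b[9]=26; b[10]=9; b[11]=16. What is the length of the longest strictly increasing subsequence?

5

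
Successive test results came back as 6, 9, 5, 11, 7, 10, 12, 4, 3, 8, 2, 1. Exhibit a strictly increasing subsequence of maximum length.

Patience tails give the LIS length; then backtrack through the dp parents:
6 → extends → [6]
9 → extends → [6, 9]
5 → replaces 6 → [5, 9]
11 → extends → [5, 9, 11]
7 → replaces 9 → [5, 7, 11]
10 → replaces 11 → [5, 7, 10]
12 → extends → [5, 7, 10, 12]
4 → replaces 5 → [4, 7, 10, 12]
3 → replaces 4 → [3, 7, 10, 12]
8 → replaces 10 → [3, 7, 8, 12]
2 → replaces 3 → [2, 7, 8, 12]
1 → replaces 2 → [1, 7, 8, 12]
Length 4; one witness is 6, 9, 11, 12.

6, 9, 11, 12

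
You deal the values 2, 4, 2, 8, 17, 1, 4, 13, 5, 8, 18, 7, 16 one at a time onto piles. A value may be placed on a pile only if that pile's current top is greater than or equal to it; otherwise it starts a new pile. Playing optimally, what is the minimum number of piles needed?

Place each on the leftmost legal pile:
2 → new pile 1 (tops now [2])
4 → new pile 2 (tops now [2, 4])
2 → pile 1 (tops now [2, 4])
8 → new pile 3 (tops now [2, 4, 8])
17 → new pile 4 (tops now [2, 4, 8, 17])
1 → pile 1 (tops now [1, 4, 8, 17])
4 → pile 2 (tops now [1, 4, 8, 17])
13 → pile 4 (tops now [1, 4, 8, 13])
5 → pile 3 (tops now [1, 4, 5, 13])
8 → pile 4 (tops now [1, 4, 5, 8])
18 → new pile 5 (tops now [1, 4, 5, 8, 18])
7 → pile 4 (tops now [1, 4, 5, 7, 18])
16 → pile 5 (tops now [1, 4, 5, 7, 16])
Five piles.

5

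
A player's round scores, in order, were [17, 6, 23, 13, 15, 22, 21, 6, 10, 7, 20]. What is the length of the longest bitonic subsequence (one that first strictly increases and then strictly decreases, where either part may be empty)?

inc[i] = longest strictly increasing subsequence ending at i; dec[i] = longest strictly decreasing subsequence starting at i:
i:      1  2  3  4  5  6  7  8  9 10 11
a[i]:  17  6 23 13 15 22 21  6 10  7 20
inc:    1  1  2  2  3  4  4  1  2  2  4
dec:    4  1  5  3  3  4  3  1  2  1  1
Best peak at i=6 (value 22): inc=4, dec=4, length 4+4−1 = 7.

7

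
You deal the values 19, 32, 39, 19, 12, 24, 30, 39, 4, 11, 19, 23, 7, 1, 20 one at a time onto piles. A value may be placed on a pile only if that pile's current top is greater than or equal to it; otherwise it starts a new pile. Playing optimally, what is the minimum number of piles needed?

The minimum number of non-increasing subsequences covering a sequence equals the length of its longest strictly increasing subsequence.
LIS length is 4 (e.g. 19, 24, 30, 39), so 4 piles are needed.

4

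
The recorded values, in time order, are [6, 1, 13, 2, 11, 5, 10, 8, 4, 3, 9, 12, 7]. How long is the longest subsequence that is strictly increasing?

6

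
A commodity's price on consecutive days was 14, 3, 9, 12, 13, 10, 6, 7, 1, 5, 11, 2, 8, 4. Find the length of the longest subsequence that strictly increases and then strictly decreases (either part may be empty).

8

inc[i] = longest strictly increasing subsequence ending at i; dec[i] = longest strictly decreasing subsequence starting at i:
i:      1  2  3  4  5  6  7  8  9 10 11 12 13 14
a[i]:  14  3  9 12 13 10  6  7  1  5 11  2  8  4
inc:    1  1  2  3  4  3  2  3  1  2  4  2  4  3
dec:    6  2  4  5  5  4  3  3  1  2  3  1  2  1
Best peak at i=5 (value 13): inc=4, dec=5, length 4+5−1 = 8.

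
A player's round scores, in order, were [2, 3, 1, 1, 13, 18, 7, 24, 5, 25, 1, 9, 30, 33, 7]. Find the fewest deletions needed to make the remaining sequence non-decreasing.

7

Fewest deletions = n − (longest non-decreasing subsequence).
Patience tails:
2 → extends → [2]
3 → extends → [2, 3]
1 → replaces 2 → [1, 3]
1 → replaces 3 → [1, 1]
13 → extends → [1, 1, 13]
18 → extends → [1, 1, 13, 18]
7 → replaces 13 → [1, 1, 7, 18]
24 → extends → [1, 1, 7, 18, 24]
5 → replaces 7 → [1, 1, 5, 18, 24]
25 → extends → [1, 1, 5, 18, 24, 25]
1 → replaces 5 → [1, 1, 1, 18, 24, 25]
9 → replaces 18 → [1, 1, 1, 9, 24, 25]
30 → extends → [1, 1, 1, 9, 24, 25, 30]
33 → extends → [1, 1, 1, 9, 24, 25, 30, 33]
7 → replaces 9 → [1, 1, 1, 7, 24, 25, 30, 33]
Longest non-decreasing subsequence has length 8, so deletions = 15 − 8 = 7.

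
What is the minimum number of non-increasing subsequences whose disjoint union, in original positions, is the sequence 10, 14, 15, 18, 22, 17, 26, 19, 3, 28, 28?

7

Place each on the leftmost legal pile:
10 → new pile 1 (tops now [10])
14 → new pile 2 (tops now [10, 14])
15 → new pile 3 (tops now [10, 14, 15])
18 → new pile 4 (tops now [10, 14, 15, 18])
22 → new pile 5 (tops now [10, 14, 15, 18, 22])
17 → pile 4 (tops now [10, 14, 15, 17, 22])
26 → new pile 6 (tops now [10, 14, 15, 17, 22, 26])
19 → pile 5 (tops now [10, 14, 15, 17, 19, 26])
3 → pile 1 (tops now [3, 14, 15, 17, 19, 26])
28 → new pile 7 (tops now [3, 14, 15, 17, 19, 26, 28])
28 → pile 7 (tops now [3, 14, 15, 17, 19, 26, 28])
Seven piles.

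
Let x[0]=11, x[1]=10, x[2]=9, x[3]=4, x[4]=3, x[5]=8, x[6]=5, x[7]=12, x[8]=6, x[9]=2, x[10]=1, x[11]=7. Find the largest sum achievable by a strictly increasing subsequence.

Let S[i] be the best sum of a strictly increasing subsequence ending at i:
i:      0  1  2  3  4  5  6  7  8  9 10 11
x[i]:  11 10  9  4  3  8  5 12  6  2  1  7
S:     11 10  9  4  3 12  9 24 15  2  1 22
Maximum is 24 (e.g. 4 + 8 + 12).

24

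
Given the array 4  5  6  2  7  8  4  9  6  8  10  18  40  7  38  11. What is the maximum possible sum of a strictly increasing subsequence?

107

Let S[i] be the best sum of a strictly increasing subsequence ending at i:
i:       1   2   3   4   5   6   7   8   9  10  11  12  13  14  15  16
a[i]:    4   5   6   2   7   8   4   9   6   8  10  18  40   7  38  11
S:       4   9  15   2  22  30   6  39  15  30  49  67 107  22 105  60
Maximum is 107 (e.g. 4 + 5 + 6 + 7 + 8 + 9 + 10 + 18 + 40).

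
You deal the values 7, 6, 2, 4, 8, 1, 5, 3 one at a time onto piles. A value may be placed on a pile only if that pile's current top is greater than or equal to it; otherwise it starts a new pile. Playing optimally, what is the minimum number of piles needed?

The minimum number of non-increasing subsequences covering a sequence equals the length of its longest strictly increasing subsequence.
LIS length is 3 (e.g. 2, 4, 8), so 3 piles are needed.

3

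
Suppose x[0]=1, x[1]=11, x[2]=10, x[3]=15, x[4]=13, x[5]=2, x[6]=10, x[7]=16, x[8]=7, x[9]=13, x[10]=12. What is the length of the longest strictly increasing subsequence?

Let dp[i] be the length of the longest such subsequence ending at index i:
i:      0  1  2  3  4  5  6  7  8  9 10
x[i]:   1 11 10 15 13  2 10 16  7 13 12
dp:     1  2  2  3  3  2  3  4  3  4  4
Maximum dp value is 4.

4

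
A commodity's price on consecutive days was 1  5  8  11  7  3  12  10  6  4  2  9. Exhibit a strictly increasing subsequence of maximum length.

Patience tails give the LIS length; then backtrack through the dp parents:
1 → extends → [1]
5 → extends → [1, 5]
8 → extends → [1, 5, 8]
11 → extends → [1, 5, 8, 11]
7 → replaces 8 → [1, 5, 7, 11]
3 → replaces 5 → [1, 3, 7, 11]
12 → extends → [1, 3, 7, 11, 12]
10 → replaces 11 → [1, 3, 7, 10, 12]
6 → replaces 7 → [1, 3, 6, 10, 12]
4 → replaces 6 → [1, 3, 4, 10, 12]
2 → replaces 3 → [1, 2, 4, 10, 12]
9 → replaces 10 → [1, 2, 4, 9, 12]
Length 5; one witness is 1, 5, 8, 11, 12.

1, 5, 8, 11, 12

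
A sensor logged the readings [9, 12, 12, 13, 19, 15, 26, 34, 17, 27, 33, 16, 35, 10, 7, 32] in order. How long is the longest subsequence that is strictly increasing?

Let dp[i] be the length of the longest such subsequence ending at index i:
i:      1  2  3  4  5  6  7  8  9 10 11 12 13 14 15 16
a[i]:   9 12 12 13 19 15 26 34 17 27 33 16 35 10  7 32
dp:     1  2  2  3  4  4  5  6  5  6  7  5  8  2  1  7
Maximum dp value is 8.

8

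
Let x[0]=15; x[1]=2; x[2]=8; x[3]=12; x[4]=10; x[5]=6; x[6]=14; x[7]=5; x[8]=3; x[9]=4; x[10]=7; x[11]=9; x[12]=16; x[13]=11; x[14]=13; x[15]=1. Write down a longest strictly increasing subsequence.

2, 3, 4, 7, 9, 11, 13

Patience tails give the LIS length; then backtrack through the dp parents:
15 → extends → [15]
2 → replaces 15 → [2]
8 → extends → [2, 8]
12 → extends → [2, 8, 12]
10 → replaces 12 → [2, 8, 10]
6 → replaces 8 → [2, 6, 10]
14 → extends → [2, 6, 10, 14]
5 → replaces 6 → [2, 5, 10, 14]
3 → replaces 5 → [2, 3, 10, 14]
4 → replaces 10 → [2, 3, 4, 14]
7 → replaces 14 → [2, 3, 4, 7]
9 → extends → [2, 3, 4, 7, 9]
16 → extends → [2, 3, 4, 7, 9, 16]
11 → replaces 16 → [2, 3, 4, 7, 9, 11]
13 → extends → [2, 3, 4, 7, 9, 11, 13]
1 → replaces 2 → [1, 3, 4, 7, 9, 11, 13]
Length 7; one witness is 2, 3, 4, 7, 9, 11, 13.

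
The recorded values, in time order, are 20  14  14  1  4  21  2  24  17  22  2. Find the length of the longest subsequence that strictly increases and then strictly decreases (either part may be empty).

6

inc[i] = longest strictly increasing subsequence ending at i; dec[i] = longest strictly decreasing subsequence starting at i:
i:      1  2  3  4  5  6  7  8  9 10 11
a[i]:  20 14 14  1  4 21  2 24 17 22  2
inc:    1  1  1  1  2  3  2  4  3  4  2
dec:    4  3  3  1  2  3  1  3  2  2  1
Best peak at i=8 (value 24): inc=4, dec=3, length 4+3−1 = 6.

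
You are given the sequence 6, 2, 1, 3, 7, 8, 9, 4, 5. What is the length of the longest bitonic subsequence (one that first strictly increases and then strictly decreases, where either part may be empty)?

6

inc[i] = longest strictly increasing subsequence ending at i; dec[i] = longest strictly decreasing subsequence starting at i:
i:     1 2 3 4 5 6 7 8 9
a[i]:  6 2 1 3 7 8 9 4 5
inc:   1 1 1 2 3 4 5 3 4
dec:   3 2 1 1 2 2 2 1 1
Best peak at i=7 (value 9): inc=5, dec=2, length 5+2−1 = 6.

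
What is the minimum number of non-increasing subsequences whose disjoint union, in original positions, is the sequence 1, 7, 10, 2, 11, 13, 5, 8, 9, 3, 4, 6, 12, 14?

7

Place each on the leftmost legal pile:
1 → new pile 1 (tops now [1])
7 → new pile 2 (tops now [1, 7])
10 → new pile 3 (tops now [1, 7, 10])
2 → pile 2 (tops now [1, 2, 10])
11 → new pile 4 (tops now [1, 2, 10, 11])
13 → new pile 5 (tops now [1, 2, 10, 11, 13])
5 → pile 3 (tops now [1, 2, 5, 11, 13])
8 → pile 4 (tops now [1, 2, 5, 8, 13])
9 → pile 5 (tops now [1, 2, 5, 8, 9])
3 → pile 3 (tops now [1, 2, 3, 8, 9])
4 → pile 4 (tops now [1, 2, 3, 4, 9])
6 → pile 5 (tops now [1, 2, 3, 4, 6])
12 → new pile 6 (tops now [1, 2, 3, 4, 6, 12])
14 → new pile 7 (tops now [1, 2, 3, 4, 6, 12, 14])
Seven piles.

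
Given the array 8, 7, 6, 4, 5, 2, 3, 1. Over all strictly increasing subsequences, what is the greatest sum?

Let S[i] be the best sum of a strictly increasing subsequence ending at i:
i:     1 2 3 4 5 6 7 8
a[i]:  8 7 6 4 5 2 3 1
S:     8 7 6 4 9 2 5 1
Maximum is 9 (e.g. 4 + 5).

9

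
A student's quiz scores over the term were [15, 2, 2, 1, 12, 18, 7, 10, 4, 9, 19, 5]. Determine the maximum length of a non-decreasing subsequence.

5

Track the smallest tail for each achievable length (allowing ties):
15 → extends → [15]
2 → replaces 15 → [2]
2 → extends → [2, 2]
1 → replaces 2 → [1, 2]
12 → extends → [1, 2, 12]
18 → extends → [1, 2, 12, 18]
7 → replaces 12 → [1, 2, 7, 18]
10 → replaces 18 → [1, 2, 7, 10]
4 → replaces 7 → [1, 2, 4, 10]
9 → replaces 10 → [1, 2, 4, 9]
19 → extends → [1, 2, 4, 9, 19]
5 → replaces 9 → [1, 2, 4, 5, 19]
Five tails, so the longest non-decreasing subsequence has length 5 (e.g. 2, 2, 12, 18, 19).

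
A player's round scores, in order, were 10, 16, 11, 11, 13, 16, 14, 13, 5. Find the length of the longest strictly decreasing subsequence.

4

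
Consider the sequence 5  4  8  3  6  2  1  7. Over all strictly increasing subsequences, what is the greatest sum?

Let S[i] be the best sum of a strictly increasing subsequence ending at i:
i:      1  2  3  4  5  6  7  8
a[i]:   5  4  8  3  6  2  1  7
S:      5  4 13  3 11  2  1 18
Maximum is 18 (e.g. 5 + 6 + 7).

18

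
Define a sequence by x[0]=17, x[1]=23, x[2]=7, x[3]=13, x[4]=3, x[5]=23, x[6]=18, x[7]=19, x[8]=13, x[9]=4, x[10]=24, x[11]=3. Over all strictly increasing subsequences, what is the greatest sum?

81

Let S[i] be the best sum of a strictly increasing subsequence ending at i:
i:      0  1  2  3  4  5  6  7  8  9 10 11
x[i]:  17 23  7 13  3 23 18 19 13  4 24  3
S:     17 40  7 20  3 43 38 57 20  7 81  3
Maximum is 81 (e.g. 7 + 13 + 18 + 19 + 24).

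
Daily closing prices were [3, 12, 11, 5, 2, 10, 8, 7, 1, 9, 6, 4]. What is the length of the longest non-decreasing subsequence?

Let dp[i] be the length of the longest such subsequence ending at index i:
i:      1  2  3  4  5  6  7  8  9 10 11 12
a[i]:   3 12 11  5  2 10  8  7  1  9  6  4
dp:     1  2  2  2  1  3  3  3  1  4  3  2
Maximum dp value is 4.

4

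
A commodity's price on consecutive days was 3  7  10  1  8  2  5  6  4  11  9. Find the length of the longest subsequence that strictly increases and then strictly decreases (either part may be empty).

inc[i] = longest strictly increasing subsequence ending at i; dec[i] = longest strictly decreasing subsequence starting at i:
i:      1  2  3  4  5  6  7  8  9 10 11
a[i]:   3  7 10  1  8  2  5  6  4 11  9
inc:    1  2  3  1  3  2  3  4  3  5  5
dec:    2  3  4  1  3  1  2  2  1  2  1
Best peak at i=3 (value 10): inc=3, dec=4, length 3+4−1 = 6.

6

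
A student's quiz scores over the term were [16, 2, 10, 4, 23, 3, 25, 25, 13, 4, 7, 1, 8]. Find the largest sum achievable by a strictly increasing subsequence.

64

Let S[i] be the best sum of a strictly increasing subsequence ending at i:
i:      1  2  3  4  5  6  7  8  9 10 11 12 13
a[i]:  16  2 10  4 23  3 25 25 13  4  7  1  8
S:     16  2 12  6 39  5 64 64 25  9 16  1 24
Maximum is 64 (e.g. 16 + 23 + 25).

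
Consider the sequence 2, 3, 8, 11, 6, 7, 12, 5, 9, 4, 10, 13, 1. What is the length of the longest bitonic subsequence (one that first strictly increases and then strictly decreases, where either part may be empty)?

8

inc[i] = longest strictly increasing subsequence ending at i; dec[i] = longest strictly decreasing subsequence starting at i:
i:      1  2  3  4  5  6  7  8  9 10 11 12 13
a[i]:   2  3  8 11  6  7 12  5  9  4 10 13  1
inc:    1  2  3  4  3  4  5  3  5  3  6  7  1
dec:    2  2  5  5  4  4  4  3  3  2  2  2  1
Best peak at i=4 (value 11): inc=4, dec=5, length 4+5−1 = 8.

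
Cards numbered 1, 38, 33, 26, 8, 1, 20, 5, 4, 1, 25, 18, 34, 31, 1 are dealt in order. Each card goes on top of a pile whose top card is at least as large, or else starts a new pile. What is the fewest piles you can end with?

Place each on the leftmost legal pile:
1 → new pile 1 (tops now [1])
38 → new pile 2 (tops now [1, 38])
33 → pile 2 (tops now [1, 33])
26 → pile 2 (tops now [1, 26])
8 → pile 2 (tops now [1, 8])
1 → pile 1 (tops now [1, 8])
20 → new pile 3 (tops now [1, 8, 20])
5 → pile 2 (tops now [1, 5, 20])
4 → pile 2 (tops now [1, 4, 20])
1 → pile 1 (tops now [1, 4, 20])
25 → new pile 4 (tops now [1, 4, 20, 25])
18 → pile 3 (tops now [1, 4, 18, 25])
34 → new pile 5 (tops now [1, 4, 18, 25, 34])
31 → pile 5 (tops now [1, 4, 18, 25, 31])
1 → pile 1 (tops now [1, 4, 18, 25, 31])
Five piles.

5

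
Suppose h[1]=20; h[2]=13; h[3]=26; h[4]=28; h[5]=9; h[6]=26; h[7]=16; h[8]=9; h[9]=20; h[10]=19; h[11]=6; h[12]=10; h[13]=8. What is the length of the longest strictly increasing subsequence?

Track the smallest tail for each achievable length (strict):
20 → extends → [20]
13 → replaces 20 → [13]
26 → extends → [13, 26]
28 → extends → [13, 26, 28]
9 → replaces 13 → [9, 26, 28]
26 → already a tail → [9, 26, 28]
16 → replaces 26 → [9, 16, 28]
9 → already a tail → [9, 16, 28]
20 → replaces 28 → [9, 16, 20]
19 → replaces 20 → [9, 16, 19]
6 → replaces 9 → [6, 16, 19]
10 → replaces 16 → [6, 10, 19]
8 → replaces 10 → [6, 8, 19]
Three tails, so the longest strictly increasing subsequence has length 3 (e.g. 20, 26, 28).

3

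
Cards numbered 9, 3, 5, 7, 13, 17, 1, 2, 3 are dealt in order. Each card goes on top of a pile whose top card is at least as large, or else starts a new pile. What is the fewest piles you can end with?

5

The minimum number of non-increasing subsequences covering a sequence equals the length of its longest strictly increasing subsequence.
LIS length is 5 (e.g. 3, 5, 7, 13, 17), so 5 piles are needed.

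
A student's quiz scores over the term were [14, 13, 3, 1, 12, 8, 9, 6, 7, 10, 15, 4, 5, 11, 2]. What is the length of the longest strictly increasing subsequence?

5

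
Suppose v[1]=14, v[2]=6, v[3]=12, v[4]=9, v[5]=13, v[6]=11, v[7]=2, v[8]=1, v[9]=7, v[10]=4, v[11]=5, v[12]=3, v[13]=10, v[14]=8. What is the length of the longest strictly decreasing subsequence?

6

Negate each value so 'decreasing' becomes 'increasing', then run patience tails on the negated sequence:
-14 → extends → [-14]
-6 → extends → [-14, -6]
-12 → replaces -6 → [-14, -12]
-9 → extends → [-14, -12, -9]
-13 → replaces -12 → [-14, -13, -9]
-11 → replaces -9 → [-14, -13, -11]
-2 → extends → [-14, -13, -11, -2]
-1 → extends → [-14, -13, -11, -2, -1]
-7 → replaces -2 → [-14, -13, -11, -7, -1]
-4 → replaces -1 → [-14, -13, -11, -7, -4]
-5 → replaces -4 → [-14, -13, -11, -7, -5]
-3 → extends → [-14, -13, -11, -7, -5, -3]
-10 → replaces -7 → [-14, -13, -11, -10, -5, -3]
-8 → replaces -5 → [-14, -13, -11, -10, -8, -3]
Six tails, so the longest strictly decreasing subsequence of the original has length 6.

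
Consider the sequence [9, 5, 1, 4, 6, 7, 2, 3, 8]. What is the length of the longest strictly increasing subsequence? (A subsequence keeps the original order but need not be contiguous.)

5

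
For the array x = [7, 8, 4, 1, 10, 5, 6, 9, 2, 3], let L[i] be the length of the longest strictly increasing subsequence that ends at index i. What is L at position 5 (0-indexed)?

dp[i] = 1 + max{dp[j] : j<i, x[j]<x[i]} (or 1 if no such j):
i:      0  1  2  3  4  5  6  7  8  9
x[i]:   7  8  4  1 10  5  6  9  2  3
dp:     1  2  1  1  3  2  3  4  2  3
At index 5 the value is 2.

2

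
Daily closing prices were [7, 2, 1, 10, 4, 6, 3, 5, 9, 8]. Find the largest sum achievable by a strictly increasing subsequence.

21

Let S[i] be the best sum of a strictly increasing subsequence ending at i:
i:      1  2  3  4  5  6  7  8  9 10
a[i]:   7  2  1 10  4  6  3  5  9  8
S:      7  2  1 17  6 12  5 11 21 20
Maximum is 21 (e.g. 2 + 4 + 6 + 9).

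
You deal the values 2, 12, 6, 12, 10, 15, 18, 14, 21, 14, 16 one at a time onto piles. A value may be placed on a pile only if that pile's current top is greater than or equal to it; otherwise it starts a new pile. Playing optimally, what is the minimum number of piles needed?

6

Place each on the leftmost legal pile:
2 → new pile 1 (tops now [2])
12 → new pile 2 (tops now [2, 12])
6 → pile 2 (tops now [2, 6])
12 → new pile 3 (tops now [2, 6, 12])
10 → pile 3 (tops now [2, 6, 10])
15 → new pile 4 (tops now [2, 6, 10, 15])
18 → new pile 5 (tops now [2, 6, 10, 15, 18])
14 → pile 4 (tops now [2, 6, 10, 14, 18])
21 → new pile 6 (tops now [2, 6, 10, 14, 18, 21])
14 → pile 4 (tops now [2, 6, 10, 14, 18, 21])
16 → pile 5 (tops now [2, 6, 10, 14, 16, 21])
Six piles.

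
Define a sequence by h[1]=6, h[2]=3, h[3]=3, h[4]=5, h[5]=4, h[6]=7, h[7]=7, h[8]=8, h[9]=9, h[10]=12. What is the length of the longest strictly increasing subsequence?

6

Let dp[i] be the length of the longest such subsequence ending at index i:
i:      1  2  3  4  5  6  7  8  9 10
h[i]:   6  3  3  5  4  7  7  8  9 12
dp:     1  1  1  2  2  3  3  4  5  6
Maximum dp value is 6.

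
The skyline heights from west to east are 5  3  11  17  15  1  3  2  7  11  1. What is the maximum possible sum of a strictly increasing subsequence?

33

Let S[i] be the best sum of a strictly increasing subsequence ending at i:
i:      1  2  3  4  5  6  7  8  9 10 11
a[i]:   5  3 11 17 15  1  3  2  7 11  1
S:      5  3 16 33 31  1  4  3 12 23  1
Maximum is 33 (e.g. 5 + 11 + 17).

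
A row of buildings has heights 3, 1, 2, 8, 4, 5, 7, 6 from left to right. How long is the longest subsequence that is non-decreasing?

Track the smallest tail for each achievable length (allowing ties):
3 → extends → [3]
1 → replaces 3 → [1]
2 → extends → [1, 2]
8 → extends → [1, 2, 8]
4 → replaces 8 → [1, 2, 4]
5 → extends → [1, 2, 4, 5]
7 → extends → [1, 2, 4, 5, 7]
6 → replaces 7 → [1, 2, 4, 5, 6]
Five tails, so the longest non-decreasing subsequence has length 5 (e.g. 1, 2, 4, 5, 7).

5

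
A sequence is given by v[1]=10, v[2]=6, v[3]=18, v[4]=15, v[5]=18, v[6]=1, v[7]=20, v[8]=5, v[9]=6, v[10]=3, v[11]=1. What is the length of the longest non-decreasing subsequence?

Let dp[i] be the length of the longest such subsequence ending at index i:
i:      1  2  3  4  5  6  7  8  9 10 11
v[i]:  10  6 18 15 18  1 20  5  6  3  1
dp:     1  1  2  2  3  1  4  2  3  2  2
Maximum dp value is 4.

4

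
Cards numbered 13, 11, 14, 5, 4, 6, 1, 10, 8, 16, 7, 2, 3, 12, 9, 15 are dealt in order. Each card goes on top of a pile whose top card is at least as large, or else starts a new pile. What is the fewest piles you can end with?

Place each on the leftmost legal pile:
13 → new pile 1 (tops now [13])
11 → pile 1 (tops now [11])
14 → new pile 2 (tops now [11, 14])
5 → pile 1 (tops now [5, 14])
4 → pile 1 (tops now [4, 14])
6 → pile 2 (tops now [4, 6])
1 → pile 1 (tops now [1, 6])
10 → new pile 3 (tops now [1, 6, 10])
8 → pile 3 (tops now [1, 6, 8])
16 → new pile 4 (tops now [1, 6, 8, 16])
7 → pile 3 (tops now [1, 6, 7, 16])
2 → pile 2 (tops now [1, 2, 7, 16])
3 → pile 3 (tops now [1, 2, 3, 16])
12 → pile 4 (tops now [1, 2, 3, 12])
9 → pile 4 (tops now [1, 2, 3, 9])
15 → new pile 5 (tops now [1, 2, 3, 9, 15])
Five piles.

5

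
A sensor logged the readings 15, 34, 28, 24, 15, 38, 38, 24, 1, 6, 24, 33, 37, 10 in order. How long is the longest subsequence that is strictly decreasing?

Let dp[i] be the longest strictly decreasing subsequence ending at i:
i:      1  2  3  4  5  6  7  8  9 10 11 12 13 14
a[i]:  15 34 28 24 15 38 38 24  1  6 24 33 37 10
dp:     1  1  2  3  4  1  1  3  5  5  3  2  2  5
Maximum is 5.

5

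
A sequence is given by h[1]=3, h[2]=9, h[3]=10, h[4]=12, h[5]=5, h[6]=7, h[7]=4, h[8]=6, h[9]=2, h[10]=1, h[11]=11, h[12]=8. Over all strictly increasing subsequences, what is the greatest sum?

34

Let S[i] be the best sum of a strictly increasing subsequence ending at i:
i:      1  2  3  4  5  6  7  8  9 10 11 12
h[i]:   3  9 10 12  5  7  4  6  2  1 11  8
S:      3 12 22 34  8 15  7 14  2  1 33 23
Maximum is 34 (e.g. 3 + 9 + 10 + 12).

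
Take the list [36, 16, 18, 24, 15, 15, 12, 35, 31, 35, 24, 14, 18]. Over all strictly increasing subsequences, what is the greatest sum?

124

Let S[i] be the best sum of a strictly increasing subsequence ending at i:
i:       1   2   3   4   5   6   7   8   9  10  11  12  13
a[i]:   36  16  18  24  15  15  12  35  31  35  24  14  18
S:      36  16  34  58  15  15  12  93  89 124  58  26  44
Maximum is 124 (e.g. 16 + 18 + 24 + 31 + 35).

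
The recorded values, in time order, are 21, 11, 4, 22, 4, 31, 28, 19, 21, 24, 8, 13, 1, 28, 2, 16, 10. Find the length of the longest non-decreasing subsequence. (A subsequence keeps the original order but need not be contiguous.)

6

Let dp[i] be the length of the longest such subsequence ending at index i:
i:      1  2  3  4  5  6  7  8  9 10 11 12 13 14 15 16 17
a[i]:  21 11  4 22  4 31 28 19 21 24  8 13  1 28  2 16 10
dp:     1  1  1  2  2  3  3  3  4  5  3  4  1  6  2  5  4
Maximum dp value is 6.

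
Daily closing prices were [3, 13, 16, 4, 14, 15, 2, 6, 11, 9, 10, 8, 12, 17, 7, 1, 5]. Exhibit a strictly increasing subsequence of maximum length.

3, 4, 6, 9, 10, 12, 17

Patience tails give the LIS length; then backtrack through the dp parents:
3 → extends → [3]
13 → extends → [3, 13]
16 → extends → [3, 13, 16]
4 → replaces 13 → [3, 4, 16]
14 → replaces 16 → [3, 4, 14]
15 → extends → [3, 4, 14, 15]
2 → replaces 3 → [2, 4, 14, 15]
6 → replaces 14 → [2, 4, 6, 15]
11 → replaces 15 → [2, 4, 6, 11]
9 → replaces 11 → [2, 4, 6, 9]
10 → extends → [2, 4, 6, 9, 10]
8 → replaces 9 → [2, 4, 6, 8, 10]
12 → extends → [2, 4, 6, 8, 10, 12]
17 → extends → [2, 4, 6, 8, 10, 12, 17]
7 → replaces 8 → [2, 4, 6, 7, 10, 12, 17]
1 → replaces 2 → [1, 4, 6, 7, 10, 12, 17]
5 → replaces 6 → [1, 4, 5, 7, 10, 12, 17]
Length 7; one witness is 3, 4, 6, 9, 10, 12, 17.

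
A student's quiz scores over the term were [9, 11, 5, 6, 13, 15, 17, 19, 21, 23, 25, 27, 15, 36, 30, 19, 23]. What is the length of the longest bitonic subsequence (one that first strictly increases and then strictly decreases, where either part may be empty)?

13

inc[i] = longest strictly increasing subsequence ending at i; dec[i] = longest strictly decreasing subsequence starting at i:
i:      1  2  3  4  5  6  7  8  9 10 11 12 13 14 15 16 17
a[i]:   9 11  5  6 13 15 17 19 21 23 25 27 15 36 30 19 23
inc:    1  2  1  2  3  4  5  6  7  8  9 10  4 11 11  6  8
dec:    2  2  1  1  1  1  2  2  2  2  2  2  1  3  2  1  1
Best peak at i=14 (value 36): inc=11, dec=3, length 11+3−1 = 13.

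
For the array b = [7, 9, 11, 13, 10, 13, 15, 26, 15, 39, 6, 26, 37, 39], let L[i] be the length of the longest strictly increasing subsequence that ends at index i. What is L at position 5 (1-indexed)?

3

dp[i] = 1 + max{dp[j] : j<i, b[j]<b[i]} (or 1 if no such j):
i:      1  2  3  4  5  6  7  8  9 10 11 12 13 14
b[i]:   7  9 11 13 10 13 15 26 15 39  6 26 37 39
dp:     1  2  3  4  3  4  5  6  5  7  1  6  7  8
At index 5 the value is 3.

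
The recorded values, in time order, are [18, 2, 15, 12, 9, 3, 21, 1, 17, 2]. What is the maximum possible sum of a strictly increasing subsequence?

Let S[i] be the best sum of a strictly increasing subsequence ending at i:
i:      1  2  3  4  5  6  7  8  9 10
a[i]:  18  2 15 12  9  3 21  1 17  2
S:     18  2 17 14 11  5 39  1 34  3
Maximum is 39 (e.g. 18 + 21).

39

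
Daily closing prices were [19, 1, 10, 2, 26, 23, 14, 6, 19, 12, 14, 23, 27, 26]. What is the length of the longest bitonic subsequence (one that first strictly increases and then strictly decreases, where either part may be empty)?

inc[i] = longest strictly increasing subsequence ending at i; dec[i] = longest strictly decreasing subsequence starting at i:
i:      1  2  3  4  5  6  7  8  9 10 11 12 13 14
a[i]:  19  1 10  2 26 23 14  6 19 12 14 23 27 26
inc:    1  1  2  2  3  3  3  3  4  4  5  6  7  7
dec:    3  1  2  1  4  3  2  1  2  1  1  1  2  1
Best peak at i=13 (value 27): inc=7, dec=2, length 7+2−1 = 8.

8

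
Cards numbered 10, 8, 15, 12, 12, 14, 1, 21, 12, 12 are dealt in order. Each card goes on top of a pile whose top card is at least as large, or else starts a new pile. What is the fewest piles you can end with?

Place each on the leftmost legal pile:
10 → new pile 1 (tops now [10])
8 → pile 1 (tops now [8])
15 → new pile 2 (tops now [8, 15])
12 → pile 2 (tops now [8, 12])
12 → pile 2 (tops now [8, 12])
14 → new pile 3 (tops now [8, 12, 14])
1 → pile 1 (tops now [1, 12, 14])
21 → new pile 4 (tops now [1, 12, 14, 21])
12 → pile 2 (tops now [1, 12, 14, 21])
12 → pile 2 (tops now [1, 12, 14, 21])
Four piles.

4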